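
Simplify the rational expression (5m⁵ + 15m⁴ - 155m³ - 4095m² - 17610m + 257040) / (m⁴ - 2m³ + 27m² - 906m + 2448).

(5m² + 10m - 315)/(m - 3)

Euclidean algorithm in ℚ[m]:
  5m⁵ + 15m⁴ - 155m³ - 4095m² - 17610m + 257040 = (5m + 25)(m⁴ - 2m³ + 27m² - 906m + 2448) + (-240m³ - 240m² - 7200m + 195840)
  m⁴ - 2m³ + 27m² - 906m + 2448 = (-(1/240)m + 1/80)(-240m³ - 240m² - 7200m + 195840) + (0)
Last nonzero remainder: -240m³ - 240m² - 7200m + 195840. Dividing through by -240 gives the monic gcd m³ + m² + 30m - 816.
Cancel m³ + m² + 30m - 816 from numerator and denominator to get the reduced form.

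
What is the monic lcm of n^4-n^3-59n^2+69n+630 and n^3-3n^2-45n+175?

n^5-6n^4-54n^3+364n^2+285n-3150

Apply the Euclidean algorithm:
  n^4-n^3-59n^2+69n+630 = (n+2)(n^3-3n^2-45n+175) + (-8n^2-16n+280)
  n^3-3n^2-45n+175 = (-(1/8)n+5/8)(-8n^2-16n+280) + (0)
Last nonzero remainder: -8n^2-16n+280. Dividing through by -8 gives the monic gcd n^2+2n-35.
Then lcm(f, g) = f·g / gcd(f, g); expanding and making the result monic gives the answer.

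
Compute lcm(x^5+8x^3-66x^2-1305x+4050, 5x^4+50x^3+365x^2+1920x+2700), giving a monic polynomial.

x^6+2x^5+8x^4-50x^3-1437x^2+1440x+8100

By polynomial division,
  x^5+8x^3-66x^2-1305x+4050 = ((1/5)x-2)(5x^4+50x^3+365x^2+1920x+2700) + (35x^3+280x^2+1995x+9450)
  5x^4+50x^3+365x^2+1920x+2700 = ((1/7)x+2/7)(35x^3+280x^2+1995x+9450) + (0)
Last nonzero remainder: 35x^3+280x^2+1995x+9450. Dividing through by 35 gives the monic gcd x^3+8x^2+57x+270.
Then lcm(f, g) = f·g / gcd(f, g); expanding and making the result monic gives the answer.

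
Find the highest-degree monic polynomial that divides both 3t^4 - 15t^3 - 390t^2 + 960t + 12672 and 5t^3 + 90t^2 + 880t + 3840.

t + 8

By polynomial division,
  3t^4 - 15t^3 - 390t^2 + 960t + 12672 = ((3/5)t - 69/5)(5t^3 + 90t^2 + 880t + 3840) + (324t^2 + 10800t + 65664)
  5t^3 + 90t^2 + 880t + 3840 = ((5/324)t - 115/486)(324t^2 + 10800t + 65664) + ((21800/9)t + 174400/9)
  324t^2 + 10800t + 65664 = ((729/5450)t + 9234/2725)((21800/9)t + 174400/9) + (0)
Last nonzero remainder: (21800/9)t + 174400/9. Dividing through by 21800/9 gives the monic gcd t + 8.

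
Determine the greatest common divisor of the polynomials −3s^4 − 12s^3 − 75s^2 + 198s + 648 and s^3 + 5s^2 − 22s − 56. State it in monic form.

s + 2

By polynomial division,
  −3s^4 − 12s^3 − 75s^2 + 198s + 648 = (−3s + 3)(s^3 + 5s^2 − 22s − 56) + (−156s^2 + 96s + 816)
  s^3 + 5s^2 − 22s − 56 = (−(1/156)s − 73/2028)(−156s^2 + 96s + 816) + (−(2250/169)s − 4500/169)
  −156s^2 + 96s + 816 = ((4394/375)s − 11492/375)(−(2250/169)s − 4500/169) + (0)
Last nonzero remainder: −(2250/169)s − 4500/169. Dividing through by −2250/169 gives the monic gcd s + 2.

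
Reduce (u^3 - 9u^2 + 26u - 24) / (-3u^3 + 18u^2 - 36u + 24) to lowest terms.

(-u^2 + 7u - 12)/(3u^2 - 12u + 12)

Apply the Euclidean algorithm:
  u^3 - 9u^2 + 26u - 24 = (-1/3)(-3u^3 + 18u^2 - 36u + 24) + (-3u^2 + 14u - 16)
  -3u^3 + 18u^2 - 36u + 24 = (u - 4/3)(-3u^2 + 14u - 16) + (-(4/3)u + 8/3)
  -3u^2 + 14u - 16 = ((9/4)u - 6)(-(4/3)u + 8/3) + (0)
Last nonzero remainder: -(4/3)u + 8/3. Dividing through by -4/3 gives the monic gcd u - 2.
Cancel u - 2 from numerator and denominator to get the reduced form.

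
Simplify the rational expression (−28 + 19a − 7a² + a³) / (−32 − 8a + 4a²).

(7 − 3a + a²)/(8 + 4a)

Apply the Euclidean algorithm:
  a³ − 7a² + 19a − 28 = ((1/4)a − 5/4)(4a² − 8a − 32) + (17a − 68)
  4a² − 8a − 32 = ((4/17)a + 8/17)(17a − 68) + (0)
Last nonzero remainder: 17a − 68. Dividing through by 17 gives the monic gcd a − 4.
Cancel a − 4 from numerator and denominator to get the reduced form.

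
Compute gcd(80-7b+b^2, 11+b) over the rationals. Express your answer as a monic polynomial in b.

By polynomial division,
  b^2-7b+80 = (b-18)(b+11) + (278)
  b+11 = ((1/278)b+11/278)(278) + (0)
The last nonzero remainder is the constant 278, so the polynomials are coprime and gcd = 1.

1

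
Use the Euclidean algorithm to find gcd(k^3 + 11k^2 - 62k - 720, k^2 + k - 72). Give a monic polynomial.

k^2 + k - 72

Repeated division with remainder:
  k^3 + 11k^2 - 62k - 720 = (k + 10)(k^2 + k - 72) + (0)
The last nonzero remainder k^2 + k - 72 is already monic.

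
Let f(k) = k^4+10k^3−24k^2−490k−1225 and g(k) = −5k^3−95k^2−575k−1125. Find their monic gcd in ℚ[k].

Apply the Euclidean algorithm:
  k^4+10k^3−24k^2−490k−1225 = (−(1/5)k+9/5)(−5k^3−95k^2−575k−1125) + (32k^2+320k+800)
  −5k^3−95k^2−575k−1125 = (−(5/32)k−45/32)(32k^2+320k+800) + (0)
Last nonzero remainder: 32k^2+320k+800. Dividing through by 32 gives the monic gcd k^2+10k+25.

k^2+10k+25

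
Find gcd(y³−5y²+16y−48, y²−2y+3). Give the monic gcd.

1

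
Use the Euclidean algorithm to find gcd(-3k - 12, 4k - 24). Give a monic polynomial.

By polynomial division,
  -3k - 12 = (-3/4)(4k - 24) + (-30)
  4k - 24 = (-(2/15)k + 4/5)(-30) + (0)
The last nonzero remainder is the constant -30, so the polynomials are coprime and gcd = 1.

1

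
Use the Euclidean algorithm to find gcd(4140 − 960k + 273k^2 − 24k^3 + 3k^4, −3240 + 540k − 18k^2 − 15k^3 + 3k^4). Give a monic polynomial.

30 − 5k + k^2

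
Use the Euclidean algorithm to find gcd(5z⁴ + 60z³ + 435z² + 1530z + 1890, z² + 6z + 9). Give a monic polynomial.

z² + 6z + 9

By polynomial division,
  5z⁴ + 60z³ + 435z² + 1530z + 1890 = (5z² + 30z + 210)(z² + 6z + 9) + (0)
The last nonzero remainder z² + 6z + 9 is already monic.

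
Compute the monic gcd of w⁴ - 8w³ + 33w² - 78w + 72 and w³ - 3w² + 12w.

Euclidean algorithm in ℚ[w]:
  w⁴ - 8w³ + 33w² - 78w + 72 = (w - 5)(w³ - 3w² + 12w) + (6w² - 18w + 72)
  w³ - 3w² + 12w = ((1/6)w)(6w² - 18w + 72) + (0)
Last nonzero remainder: 6w² - 18w + 72. Dividing through by 6 gives the monic gcd w² - 3w + 12.

w² - 3w + 12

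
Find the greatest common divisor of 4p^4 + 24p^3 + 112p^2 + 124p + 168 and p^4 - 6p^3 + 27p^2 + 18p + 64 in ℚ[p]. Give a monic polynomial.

By polynomial division,
  4p^4 + 24p^3 + 112p^2 + 124p + 168 = (4)(p^4 - 6p^3 + 27p^2 + 18p + 64) + (48p^3 + 4p^2 + 52p - 88)
  p^4 - 6p^3 + 27p^2 + 18p + 64 = ((1/48)p - 73/576)(48p^3 + 4p^2 + 52p - 88) + ((3805/144)p^2 + (3805/144)p + 3805/72)
  48p^3 + 4p^2 + 52p - 88 = ((6912/3805)p - 6336/3805)((3805/144)p^2 + (3805/144)p + 3805/72) + (0)
Last nonzero remainder: (3805/144)p^2 + (3805/144)p + 3805/72. Dividing through by 3805/144 gives the monic gcd p^2 + p + 2.

p^2 + p + 2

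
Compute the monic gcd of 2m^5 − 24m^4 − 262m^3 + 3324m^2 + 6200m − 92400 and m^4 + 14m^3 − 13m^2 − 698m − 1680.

By polynomial division,
  2m^5 − 24m^4 − 262m^3 + 3324m^2 + 6200m − 92400 = (2m − 52)(m^4 + 14m^3 − 13m^2 − 698m − 1680) + (492m^3 + 4044m^2 − 26736m − 179760)
  m^4 + 14m^3 − 13m^2 − 698m − 1680 = ((1/492)m + 79/6724)(492m^3 + 4044m^2 − 26736m − 179760) + (−(10374/1681)m^2 − (31122/1681)m + 726180/1681)
  492m^3 + 4044m^2 − 26736m − 179760 = (−(137842/1729)m − 719468/1729)(−(10374/1681)m^2 − (31122/1681)m + 726180/1681) + (0)
Last nonzero remainder: −(10374/1681)m^2 − (31122/1681)m + 726180/1681. Dividing through by −10374/1681 gives the monic gcd m^2 + 3m − 70.

m^2 + 3m − 70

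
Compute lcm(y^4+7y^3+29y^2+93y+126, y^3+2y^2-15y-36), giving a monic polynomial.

Apply the Euclidean algorithm:
  y^4+7y^3+29y^2+93y+126 = (y+5)(y^3+2y^2-15y-36) + (34y^2+204y+306)
  y^3+2y^2-15y-36 = ((1/34)y-2/17)(34y^2+204y+306) + (0)
Last nonzero remainder: 34y^2+204y+306. Dividing through by 34 gives the monic gcd y^2+6y+9.
Then lcm(f, g) = f·g / gcd(f, g); expanding and making the result monic gives the answer.

y^5+3y^4+y^3-23y^2-246y-504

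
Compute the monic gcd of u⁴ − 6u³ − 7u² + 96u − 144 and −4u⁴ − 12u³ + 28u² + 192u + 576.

u² − 16

Apply the Euclidean algorithm:
  u⁴ − 6u³ − 7u² + 96u − 144 = (−1/4)(−4u⁴ − 12u³ + 28u² + 192u + 576) + (−9u³ + 144u)
  −4u⁴ − 12u³ + 28u² + 192u + 576 = ((4/9)u + 4/3)(−9u³ + 144u) + (−36u² + 576)
  −9u³ + 144u = ((1/4)u)(−36u² + 576) + (0)
Last nonzero remainder: −36u² + 576. Dividing through by −36 gives the monic gcd u² − 16.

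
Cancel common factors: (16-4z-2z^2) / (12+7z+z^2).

Repeated division with remainder:
  -2z^2-4z+16 = (-2)(z^2+7z+12) + (10z+40)
  z^2+7z+12 = ((1/10)z+3/10)(10z+40) + (0)
Last nonzero remainder: 10z+40. Dividing through by 10 gives the monic gcd z+4.
Cancel z+4 from numerator and denominator to get the reduced form.

(4-2z)/(3+z)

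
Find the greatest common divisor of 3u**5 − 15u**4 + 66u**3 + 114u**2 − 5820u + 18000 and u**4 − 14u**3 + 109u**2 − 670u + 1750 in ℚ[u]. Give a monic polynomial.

Euclidean algorithm in ℚ[u]:
  3u**5 − 15u**4 + 66u**3 + 114u**2 − 5820u + 18000 = (3u + 27)(u**4 − 14u**3 + 109u**2 − 670u + 1750) + (117u**3 − 819u**2 + 7020u − 29250)
  u**4 − 14u**3 + 109u**2 − 670u + 1750 = ((1/117)u − 7/117)(117u**3 − 819u**2 + 7020u − 29250) + (0)
Last nonzero remainder: 117u**3 − 819u**2 + 7020u − 29250. Dividing through by 117 gives the monic gcd u**3 − 7u**2 + 60u − 250.

u**3 − 7u**2 + 60u − 250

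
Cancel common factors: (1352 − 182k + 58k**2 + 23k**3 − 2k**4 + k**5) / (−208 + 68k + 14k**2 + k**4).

Repeated division with remainder:
  k**5 − 2k**4 + 23k**3 + 58k**2 − 182k + 1352 = (k − 2)(k**4 + 14k**2 + 68k − 208) + (9k**3 + 18k**2 + 162k + 936)
  k**4 + 14k**2 + 68k − 208 = ((1/9)k − 2/9)(9k**3 + 18k**2 + 162k + 936) + (0)
Last nonzero remainder: 9k**3 + 18k**2 + 162k + 936. Dividing through by 9 gives the monic gcd k**3 + 2k**2 + 18k + 104.
Cancel k**3 + 2k**2 + 18k + 104 from numerator and denominator to get the reduced form.

(13 − 4k + k**2)/(−2 + k)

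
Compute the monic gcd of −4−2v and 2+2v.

1

By polynomial division,
  −2v−4 = (−1)(2v+2) + (−2)
  2v+2 = (−v−1)(−2) + (0)
The last nonzero remainder is the constant −2, so the polynomials are coprime and gcd = 1.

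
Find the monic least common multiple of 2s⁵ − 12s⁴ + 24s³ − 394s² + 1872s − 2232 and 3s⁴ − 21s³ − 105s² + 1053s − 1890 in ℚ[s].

s⁷ − 4s⁶ − 35s⁵ + 37s⁴ + 122s³ + 7651s² − 34992s + 39060

By polynomial division,
  2s⁵ − 12s⁴ + 24s³ − 394s² + 1872s − 2232 = ((2/3)s + 2/3)(3s⁴ − 21s³ − 105s² + 1053s − 1890) + (108s³ − 1026s² + 2430s − 972)
  3s⁴ − 21s³ − 105s² + 1053s − 1890 = ((1/36)s + 5/72)(108s³ − 1026s² + 2430s − 972) + (−(405/4)s² + (3645/4)s − 3645/2)
  108s³ − 1026s² + 2430s − 972 = (−(16/15)s + 8/15)(−(405/4)s² + (3645/4)s − 3645/2) + (0)
Last nonzero remainder: −(405/4)s² + (3645/4)s − 3645/2. Dividing through by −405/4 gives the monic gcd s² − 9s + 18.
Then lcm(f, g) = f·g / gcd(f, g); expanding and making the result monic gives the answer.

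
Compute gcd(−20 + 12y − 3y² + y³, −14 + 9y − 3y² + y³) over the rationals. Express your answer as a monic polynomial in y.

−2 + y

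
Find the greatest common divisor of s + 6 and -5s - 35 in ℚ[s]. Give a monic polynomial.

1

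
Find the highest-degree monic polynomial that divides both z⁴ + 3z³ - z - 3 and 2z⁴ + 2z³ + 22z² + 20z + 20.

z² + z + 1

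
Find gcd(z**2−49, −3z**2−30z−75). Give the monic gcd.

Euclidean algorithm in ℚ[z]:
  z**2−49 = (−1/3)(−3z**2−30z−75) + (−10z−74)
  −3z**2−30z−75 = ((3/10)z+39/50)(−10z−74) + (−432/25)
  −10z−74 = ((125/216)z+925/216)(−432/25) + (0)
The last nonzero remainder is the constant −432/25, so the polynomials are coprime and gcd = 1.

1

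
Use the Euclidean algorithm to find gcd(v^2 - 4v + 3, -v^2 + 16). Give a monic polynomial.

1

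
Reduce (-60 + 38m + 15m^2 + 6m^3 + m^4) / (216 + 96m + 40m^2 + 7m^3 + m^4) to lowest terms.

By polynomial division,
  m^4 + 6m^3 + 15m^2 + 38m - 60 = (m^4 + 7m^3 + 40m^2 + 96m + 216) + (-m^3 - 25m^2 - 58m - 276)
  m^4 + 7m^3 + 40m^2 + 96m + 216 = (-m + 18)(-m^3 - 25m^2 - 58m - 276) + (432m^2 + 864m + 5184)
  -m^3 - 25m^2 - 58m - 276 = (-(1/432)m - 23/432)(432m^2 + 864m + 5184) + (0)
Last nonzero remainder: 432m^2 + 864m + 5184. Dividing through by 432 gives the monic gcd m^2 + 2m + 12.
Cancel m^2 + 2m + 12 from numerator and denominator to get the reduced form.

(-5 + 4m + m^2)/(18 + 5m + m^2)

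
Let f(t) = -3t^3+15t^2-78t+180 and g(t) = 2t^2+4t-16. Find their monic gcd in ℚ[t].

Apply the Euclidean algorithm:
  -3t^3+15t^2-78t+180 = (-(3/2)t+21/2)(2t^2+4t-16) + (-144t+348)
  2t^2+4t-16 = (-(1/72)t-53/864)(-144t+348) + (385/72)
  -144t+348 = (-(10368/385)t+25056/385)(385/72) + (0)
The last nonzero remainder is the constant 385/72, so the polynomials are coprime and gcd = 1.

1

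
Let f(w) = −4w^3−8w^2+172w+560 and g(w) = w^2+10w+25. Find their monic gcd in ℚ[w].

w+5

Repeated division with remainder:
  −4w^3−8w^2+172w+560 = (−4w+32)(w^2+10w+25) + (−48w−240)
  w^2+10w+25 = (−(1/48)w−5/48)(−48w−240) + (0)
Last nonzero remainder: −48w−240. Dividing through by −48 gives the monic gcd w+5.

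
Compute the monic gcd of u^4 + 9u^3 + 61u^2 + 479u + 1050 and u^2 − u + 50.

Euclidean algorithm in ℚ[u]:
  u^4 + 9u^3 + 61u^2 + 479u + 1050 = (u^2 + 10u + 21)(u^2 − u + 50) + (0)
The last nonzero remainder u^2 − u + 50 is already monic.

u^2 − u + 50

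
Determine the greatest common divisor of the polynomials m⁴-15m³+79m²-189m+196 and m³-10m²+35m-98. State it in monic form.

m-7

Repeated division with remainder:
  m⁴-15m³+79m²-189m+196 = (m-5)(m³-10m²+35m-98) + (-6m²+84m-294)
  m³-10m²+35m-98 = (-(1/6)m-2/3)(-6m²+84m-294) + (42m-294)
  -6m²+84m-294 = (-(1/7)m+1)(42m-294) + (0)
Last nonzero remainder: 42m-294. Dividing through by 42 gives the monic gcd m-7.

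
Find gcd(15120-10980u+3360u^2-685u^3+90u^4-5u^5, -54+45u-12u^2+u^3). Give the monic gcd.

By polynomial division,
  -5u^5+90u^4-685u^3+3360u^2-10980u+15120 = (-5u^2+30u-100)(u^3-12u^2+45u-54) + (540u^2-4860u+9720)
  u^3-12u^2+45u-54 = ((1/540)u-1/180)(540u^2-4860u+9720) + (0)
Last nonzero remainder: 540u^2-4860u+9720. Dividing through by 540 gives the monic gcd u^2-9u+18.

18-9u+u^2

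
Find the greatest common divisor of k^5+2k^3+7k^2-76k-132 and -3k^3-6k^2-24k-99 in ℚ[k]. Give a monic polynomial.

By polynomial division,
  k^5+2k^3+7k^2-76k-132 = (-(1/3)k^2+(2/3)k+2/3)(-3k^3-6k^2-24k-99) + (-6k^2+6k-66)
  -3k^3-6k^2-24k-99 = ((1/2)k+3/2)(-6k^2+6k-66) + (0)
Last nonzero remainder: -6k^2+6k-66. Dividing through by -6 gives the monic gcd k^2-k+11.

k^2-k+11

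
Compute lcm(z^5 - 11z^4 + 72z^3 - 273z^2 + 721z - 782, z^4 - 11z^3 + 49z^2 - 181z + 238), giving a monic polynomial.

Euclidean algorithm in ℚ[z]:
  z^5 - 11z^4 + 72z^3 - 273z^2 + 721z - 782 = (z)(z^4 - 11z^3 + 49z^2 - 181z + 238) + (23z^3 - 92z^2 + 483z - 782)
  z^4 - 11z^3 + 49z^2 - 181z + 238 = ((1/23)z - 7/23)(23z^3 - 92z^2 + 483z - 782) + (0)
Last nonzero remainder: 23z^3 - 92z^2 + 483z - 782. Dividing through by 23 gives the monic gcd z^3 - 4z^2 + 21z - 34.
Then lcm(f, g) = f·g / gcd(f, g); expanding and making the result monic gives the answer.

z^6 - 18z^5 + 149z^4 - 777z^3 + 2632z^2 - 5829z + 5474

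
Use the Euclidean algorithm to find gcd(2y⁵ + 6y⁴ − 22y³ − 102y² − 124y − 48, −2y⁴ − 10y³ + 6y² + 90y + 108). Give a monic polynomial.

Apply the Euclidean algorithm:
  2y⁵ + 6y⁴ − 22y³ − 102y² − 124y − 48 = (−y + 2)(−2y⁴ − 10y³ + 6y² + 90y + 108) + (4y³ − 24y² − 196y − 264)
  −2y⁴ − 10y³ + 6y² + 90y + 108 = (−(1/2)y − 11/2)(4y³ − 24y² − 196y − 264) + (−224y² − 1120y − 1344)
  4y³ − 24y² − 196y − 264 = (−(1/56)y + 11/56)(−224y² − 1120y − 1344) + (0)
Last nonzero remainder: −224y² − 1120y − 1344. Dividing through by −224 gives the monic gcd y² + 5y + 6.

y² + 5y + 6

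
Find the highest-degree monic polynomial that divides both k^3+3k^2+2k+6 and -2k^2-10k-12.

By polynomial division,
  k^3+3k^2+2k+6 = (-(1/2)k+1)(-2k^2-10k-12) + (6k+18)
  -2k^2-10k-12 = (-(1/3)k-2/3)(6k+18) + (0)
Last nonzero remainder: 6k+18. Dividing through by 6 gives the monic gcd k+3.

k+3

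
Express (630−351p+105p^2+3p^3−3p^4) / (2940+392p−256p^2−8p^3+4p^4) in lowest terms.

By polynomial division,
  −3p^4+3p^3+105p^2−351p+630 = (−3/4)(4p^4−8p^3−256p^2+392p+2940) + (−3p^3−87p^2−57p+2835)
  4p^4−8p^3−256p^2+392p+2940 = (−(4/3)p+124/3)(−3p^3−87p^2−57p+2835) + (3264p^2+6528p−114240)
  −3p^3−87p^2−57p+2835 = (−(1/1088)p−27/1088)(3264p^2+6528p−114240) + (0)
Last nonzero remainder: 3264p^2+6528p−114240. Dividing through by 3264 gives the monic gcd p^2+2p−35.
Cancel p^2+2p−35 from numerator and denominator to get the reduced form.

(−18+9p−3p^2)/(−84−16p+4p^2)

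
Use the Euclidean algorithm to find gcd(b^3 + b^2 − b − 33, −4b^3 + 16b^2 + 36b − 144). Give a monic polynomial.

b − 3

Apply the Euclidean algorithm:
  b^3 + b^2 − b − 33 = (−1/4)(−4b^3 + 16b^2 + 36b − 144) + (5b^2 + 8b − 69)
  −4b^3 + 16b^2 + 36b − 144 = (−(4/5)b + 112/25)(5b^2 + 8b − 69) + (−(1376/25)b + 4128/25)
  5b^2 + 8b − 69 = (−(125/1376)b − 575/1376)(−(1376/25)b + 4128/25) + (0)
Last nonzero remainder: −(1376/25)b + 4128/25. Dividing through by −1376/25 gives the monic gcd b − 3.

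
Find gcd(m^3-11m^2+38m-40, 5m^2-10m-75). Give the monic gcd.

m-5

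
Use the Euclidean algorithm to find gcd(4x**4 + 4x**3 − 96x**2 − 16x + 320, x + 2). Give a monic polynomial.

x + 2

Apply the Euclidean algorithm:
  4x**4 + 4x**3 − 96x**2 − 16x + 320 = (4x**3 − 4x**2 − 88x + 160)(x + 2) + (0)
The last nonzero remainder x + 2 is already monic.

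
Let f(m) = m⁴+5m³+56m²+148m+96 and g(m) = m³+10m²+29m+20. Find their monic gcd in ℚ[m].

Repeated division with remainder:
  m⁴+5m³+56m²+148m+96 = (m-5)(m³+10m²+29m+20) + (77m²+273m+196)
  m³+10m²+29m+20 = ((1/77)m+71/847)(77m²+273m+196) + ((432/121)m+432/121)
  77m²+273m+196 = ((9317/432)m+5929/108)((432/121)m+432/121) + (0)
Last nonzero remainder: (432/121)m+432/121. Dividing through by 432/121 gives the monic gcd m+1.

m+1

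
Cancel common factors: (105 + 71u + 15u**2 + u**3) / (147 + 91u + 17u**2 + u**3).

Euclidean algorithm in ℚ[u]:
  u**3 + 15u**2 + 71u + 105 = (u**3 + 17u**2 + 91u + 147) + (-2u**2 - 20u - 42)
  u**3 + 17u**2 + 91u + 147 = (-(1/2)u - 7/2)(-2u**2 - 20u - 42) + (0)
Last nonzero remainder: -2u**2 - 20u - 42. Dividing through by -2 gives the monic gcd u**2 + 10u + 21.
Cancel u**2 + 10u + 21 from numerator and denominator to get the reduced form.

(5 + u)/(7 + u)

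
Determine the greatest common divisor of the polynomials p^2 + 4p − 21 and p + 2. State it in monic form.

1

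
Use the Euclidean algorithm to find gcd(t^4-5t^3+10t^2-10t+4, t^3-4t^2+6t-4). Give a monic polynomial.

Apply the Euclidean algorithm:
  t^4-5t^3+10t^2-10t+4 = (t-1)(t^3-4t^2+6t-4) + (0)
The last nonzero remainder t^3-4t^2+6t-4 is already monic.

t^3-4t^2+6t-4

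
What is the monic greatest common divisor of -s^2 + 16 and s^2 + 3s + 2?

1

Apply the Euclidean algorithm:
  -s^2 + 16 = (-1)(s^2 + 3s + 2) + (3s + 18)
  s^2 + 3s + 2 = ((1/3)s - 1)(3s + 18) + (20)
  3s + 18 = ((3/20)s + 9/10)(20) + (0)
The last nonzero remainder is the constant 20, so the polynomials are coprime and gcd = 1.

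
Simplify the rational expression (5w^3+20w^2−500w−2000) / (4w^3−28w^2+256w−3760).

(5w^2+70w+200)/(4w^2+12w+376)

By polynomial division,
  5w^3+20w^2−500w−2000 = (5/4)(4w^3−28w^2+256w−3760) + (55w^2−820w+2700)
  4w^3−28w^2+256w−3760 = ((4/55)w+348/605)(55w^2−820w+2700) + ((64288/121)w−642880/121)
  55w^2−820w+2700 = ((6655/64288)w−16335/32144)((64288/121)w−642880/121) + (0)
Last nonzero remainder: (64288/121)w−642880/121. Dividing through by 64288/121 gives the monic gcd w−10.
Cancel w−10 from numerator and denominator to get the reduced form.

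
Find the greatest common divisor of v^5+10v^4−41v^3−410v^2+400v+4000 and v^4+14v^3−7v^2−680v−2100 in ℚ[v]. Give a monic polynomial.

v^2+15v+50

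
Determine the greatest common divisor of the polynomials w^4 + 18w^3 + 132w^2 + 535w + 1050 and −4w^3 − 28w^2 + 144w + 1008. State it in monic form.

w^2 + 13w + 42

Euclidean algorithm in ℚ[w]:
  w^4 + 18w^3 + 132w^2 + 535w + 1050 = (−(1/4)w − 11/4)(−4w^3 − 28w^2 + 144w + 1008) + (91w^2 + 1183w + 3822)
  −4w^3 − 28w^2 + 144w + 1008 = (−(4/91)w + 24/91)(91w^2 + 1183w + 3822) + (0)
Last nonzero remainder: 91w^2 + 1183w + 3822. Dividing through by 91 gives the monic gcd w^2 + 13w + 42.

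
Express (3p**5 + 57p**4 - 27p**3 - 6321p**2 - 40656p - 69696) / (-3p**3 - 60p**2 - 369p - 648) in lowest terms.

(-p**3 - 8p**2 + 121p + 968)/(p + 9)

Repeated division with remainder:
  3p**5 + 57p**4 - 27p**3 - 6321p**2 - 40656p - 69696 = (-p**2 + p + 112)(-3p**3 - 60p**2 - 369p - 648) + (120p**2 + 1320p + 2880)
  -3p**3 - 60p**2 - 369p - 648 = (-(1/40)p - 9/40)(120p**2 + 1320p + 2880) + (0)
Last nonzero remainder: 120p**2 + 1320p + 2880. Dividing through by 120 gives the monic gcd p**2 + 11p + 24.
Cancel p**2 + 11p + 24 from numerator and denominator to get the reduced form.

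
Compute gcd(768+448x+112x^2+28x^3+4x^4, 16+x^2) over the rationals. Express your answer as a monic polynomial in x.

16+x^2

By polynomial division,
  4x^4+28x^3+112x^2+448x+768 = (4x^2+28x+48)(x^2+16) + (0)
The last nonzero remainder x^2+16 is already monic.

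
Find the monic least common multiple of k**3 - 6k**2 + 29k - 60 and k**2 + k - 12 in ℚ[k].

Euclidean algorithm in ℚ[k]:
  k**3 - 6k**2 + 29k - 60 = (k - 7)(k**2 + k - 12) + (48k - 144)
  k**2 + k - 12 = ((1/48)k + 1/12)(48k - 144) + (0)
Last nonzero remainder: 48k - 144. Dividing through by 48 gives the monic gcd k - 3.
Then lcm(f, g) = f·g / gcd(f, g); expanding and making the result monic gives the answer.

k**4 - 2k**3 + 5k**2 + 56k - 240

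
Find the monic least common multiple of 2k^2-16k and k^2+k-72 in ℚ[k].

k^3+k^2-72k

Apply the Euclidean algorithm:
  2k^2-16k = (2)(k^2+k-72) + (-18k+144)
  k^2+k-72 = (-(1/18)k-1/2)(-18k+144) + (0)
Last nonzero remainder: -18k+144. Dividing through by -18 gives the monic gcd k-8.
Then lcm(f, g) = f·g / gcd(f, g); expanding and making the result monic gives the answer.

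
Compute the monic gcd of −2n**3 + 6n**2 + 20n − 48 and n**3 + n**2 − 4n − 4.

Apply the Euclidean algorithm:
  −2n**3 + 6n**2 + 20n − 48 = (−2)(n**3 + n**2 − 4n − 4) + (8n**2 + 12n − 56)
  n**3 + n**2 − 4n − 4 = ((1/8)n − 1/16)(8n**2 + 12n − 56) + ((15/4)n − 15/2)
  8n**2 + 12n − 56 = ((32/15)n + 112/15)((15/4)n − 15/2) + (0)
Last nonzero remainder: (15/4)n − 15/2. Dividing through by 15/4 gives the monic gcd n − 2.

n − 2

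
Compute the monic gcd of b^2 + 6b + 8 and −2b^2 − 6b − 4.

By polynomial division,
  b^2 + 6b + 8 = (−1/2)(−2b^2 − 6b − 4) + (3b + 6)
  −2b^2 − 6b − 4 = (−(2/3)b − 2/3)(3b + 6) + (0)
Last nonzero remainder: 3b + 6. Dividing through by 3 gives the monic gcd b + 2.

b + 2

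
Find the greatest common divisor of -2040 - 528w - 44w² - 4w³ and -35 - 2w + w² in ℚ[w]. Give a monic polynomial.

5 + w

Apply the Euclidean algorithm:
  -4w³ - 44w² - 528w - 2040 = (-4w - 52)(w² - 2w - 35) + (-772w - 3860)
  w² - 2w - 35 = (-(1/772)w + 7/772)(-772w - 3860) + (0)
Last nonzero remainder: -772w - 3860. Dividing through by -772 gives the monic gcd w + 5.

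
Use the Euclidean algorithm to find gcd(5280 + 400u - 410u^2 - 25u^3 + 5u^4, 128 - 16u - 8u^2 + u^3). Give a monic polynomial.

-16 + u^2

Apply the Euclidean algorithm:
  5u^4 - 25u^3 - 410u^2 + 400u + 5280 = (5u + 15)(u^3 - 8u^2 - 16u + 128) + (-210u^2 + 3360)
  u^3 - 8u^2 - 16u + 128 = (-(1/210)u + 4/105)(-210u^2 + 3360) + (0)
Last nonzero remainder: -210u^2 + 3360. Dividing through by -210 gives the monic gcd u^2 - 16.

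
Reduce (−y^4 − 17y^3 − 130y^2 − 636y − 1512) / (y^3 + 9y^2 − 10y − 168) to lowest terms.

Apply the Euclidean algorithm:
  −y^4 − 17y^3 − 130y^2 − 636y − 1512 = (−y − 8)(y^3 + 9y^2 − 10y − 168) + (−68y^2 − 884y − 2856)
  y^3 + 9y^2 − 10y − 168 = (−(1/68)y + 1/17)(−68y^2 − 884y − 2856) + (0)
Last nonzero remainder: −68y^2 − 884y − 2856. Dividing through by −68 gives the monic gcd y^2 + 13y + 42.
Cancel y^2 + 13y + 42 from numerator and denominator to get the reduced form.

(−y^2 − 4y − 36)/(y − 4)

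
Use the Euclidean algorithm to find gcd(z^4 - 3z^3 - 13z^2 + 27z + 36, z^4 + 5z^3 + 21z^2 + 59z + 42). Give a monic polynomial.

Apply the Euclidean algorithm:
  z^4 - 3z^3 - 13z^2 + 27z + 36 = (z^4 + 5z^3 + 21z^2 + 59z + 42) + (-8z^3 - 34z^2 - 32z - 6)
  z^4 + 5z^3 + 21z^2 + 59z + 42 = (-(1/8)z - 3/32)(-8z^3 - 34z^2 - 32z - 6) + ((221/16)z^2 + (221/4)z + 663/16)
  -8z^3 - 34z^2 - 32z - 6 = (-(128/221)z - 32/221)((221/16)z^2 + (221/4)z + 663/16) + (0)
Last nonzero remainder: (221/16)z^2 + (221/4)z + 663/16. Dividing through by 221/16 gives the monic gcd z^2 + 4z + 3.

z^2 + 4z + 3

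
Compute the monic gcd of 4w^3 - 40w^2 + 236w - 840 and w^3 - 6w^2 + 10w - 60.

Apply the Euclidean algorithm:
  4w^3 - 40w^2 + 236w - 840 = (4)(w^3 - 6w^2 + 10w - 60) + (-16w^2 + 196w - 600)
  w^3 - 6w^2 + 10w - 60 = (-(1/16)w - 25/64)(-16w^2 + 196w - 600) + ((785/16)w - 2355/8)
  -16w^2 + 196w - 600 = (-(256/785)w + 320/157)((785/16)w - 2355/8) + (0)
Last nonzero remainder: (785/16)w - 2355/8. Dividing through by 785/16 gives the monic gcd w - 6.

w - 6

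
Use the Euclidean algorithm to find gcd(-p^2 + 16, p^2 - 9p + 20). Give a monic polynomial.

Apply the Euclidean algorithm:
  -p^2 + 16 = (-1)(p^2 - 9p + 20) + (-9p + 36)
  p^2 - 9p + 20 = (-(1/9)p + 5/9)(-9p + 36) + (0)
Last nonzero remainder: -9p + 36. Dividing through by -9 gives the monic gcd p - 4.

p - 4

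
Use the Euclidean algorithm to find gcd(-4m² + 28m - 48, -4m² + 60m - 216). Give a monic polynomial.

1

By polynomial division,
  -4m² + 28m - 48 = (-4m² + 60m - 216) + (-32m + 168)
  -4m² + 60m - 216 = ((1/8)m - 39/32)(-32m + 168) + (-45/4)
  -32m + 168 = ((128/45)m - 224/15)(-45/4) + (0)
The last nonzero remainder is the constant -45/4, so the polynomials are coprime and gcd = 1.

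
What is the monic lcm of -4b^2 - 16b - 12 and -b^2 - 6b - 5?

Repeated division with remainder:
  -4b^2 - 16b - 12 = (4)(-b^2 - 6b - 5) + (8b + 8)
  -b^2 - 6b - 5 = (-(1/8)b - 5/8)(8b + 8) + (0)
Last nonzero remainder: 8b + 8. Dividing through by 8 gives the monic gcd b + 1.
Then lcm(f, g) = f·g / gcd(f, g); expanding and making the result monic gives the answer.

b^3 + 9b^2 + 23b + 15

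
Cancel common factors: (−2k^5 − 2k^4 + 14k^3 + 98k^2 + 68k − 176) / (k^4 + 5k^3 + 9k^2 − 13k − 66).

(−2k^3 + 6k^2 + 12k − 16)/(k^2 + k − 6)

By polynomial division,
  −2k^5 − 2k^4 + 14k^3 + 98k^2 + 68k − 176 = (−2k + 8)(k^4 + 5k^3 + 9k^2 − 13k − 66) + (−8k^3 + 40k + 352)
  k^4 + 5k^3 + 9k^2 − 13k − 66 = (−(1/8)k − 5/8)(−8k^3 + 40k + 352) + (14k^2 + 56k + 154)
  −8k^3 + 40k + 352 = (−(4/7)k + 16/7)(14k^2 + 56k + 154) + (0)
Last nonzero remainder: 14k^2 + 56k + 154. Dividing through by 14 gives the monic gcd k^2 + 4k + 11.
Cancel k^2 + 4k + 11 from numerator and denominator to get the reduced form.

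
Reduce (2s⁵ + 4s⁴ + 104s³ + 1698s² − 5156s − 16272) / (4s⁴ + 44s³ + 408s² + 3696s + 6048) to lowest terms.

(s³ − 9s² + 133s − 452)/(2s² + 168)

Repeated division with remainder:
  2s⁵ + 4s⁴ + 104s³ + 1698s² − 5156s − 16272 = ((1/2)s − 9/2)(4s⁴ + 44s³ + 408s² + 3696s + 6048) + (98s³ + 1686s² + 8452s + 10944)
  4s⁴ + 44s³ + 408s² + 3696s + 6048 = ((2/49)s − 608/2401)(98s³ + 1686s² + 8452s + 10944) + ((1176400/2401)s² + (12940400/2401)s + 21175200/2401)
  98s³ + 1686s² + 8452s + 10944 = ((117649/588200)s + 91238/73525)((1176400/2401)s² + (12940400/2401)s + 21175200/2401) + (0)
Last nonzero remainder: (1176400/2401)s² + (12940400/2401)s + 21175200/2401. Dividing through by 1176400/2401 gives the monic gcd s² + 11s + 18.
Cancel s² + 11s + 18 from numerator and denominator to get the reduced form.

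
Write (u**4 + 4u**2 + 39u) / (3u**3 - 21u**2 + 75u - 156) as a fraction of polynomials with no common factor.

Repeated division with remainder:
  u**4 + 4u**2 + 39u = ((1/3)u + 7/3)(3u**3 - 21u**2 + 75u - 156) + (28u**2 - 84u + 364)
  3u**3 - 21u**2 + 75u - 156 = ((3/28)u - 3/7)(28u**2 - 84u + 364) + (0)
Last nonzero remainder: 28u**2 - 84u + 364. Dividing through by 28 gives the monic gcd u**2 - 3u + 13.
Cancel u**2 - 3u + 13 from numerator and denominator to get the reduced form.

(u**2 + 3u)/(3u - 12)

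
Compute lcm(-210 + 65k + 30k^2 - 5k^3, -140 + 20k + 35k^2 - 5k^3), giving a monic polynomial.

By polynomial division,
  -5k^3 + 30k^2 + 65k - 210 = (-5k^3 + 35k^2 + 20k - 140) + (-5k^2 + 45k - 70)
  -5k^3 + 35k^2 + 20k - 140 = (k + 2)(-5k^2 + 45k - 70) + (0)
Last nonzero remainder: -5k^2 + 45k - 70. Dividing through by -5 gives the monic gcd k^2 - 9k + 14.
Then lcm(f, g) = f·g / gcd(f, g); expanding and making the result monic gives the answer.

84 + 16k - 25k^2 - 4k^3 + k^4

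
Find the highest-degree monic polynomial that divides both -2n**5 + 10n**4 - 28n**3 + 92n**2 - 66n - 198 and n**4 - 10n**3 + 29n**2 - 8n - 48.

n**2 - 2n - 3

By polynomial division,
  -2n**5 + 10n**4 - 28n**3 + 92n**2 - 66n - 198 = (-2n - 10)(n**4 - 10n**3 + 29n**2 - 8n - 48) + (-70n**3 + 366n**2 - 242n - 678)
  n**4 - 10n**3 + 29n**2 - 8n - 48 = (-(1/70)n + 167/2450)(-70n**3 + 366n**2 - 242n - 678) + ((729/1225)n**2 - (1458/1225)n - 2187/1225)
  -70n**3 + 366n**2 - 242n - 678 = (-(85750/729)n + 276850/729)((729/1225)n**2 - (1458/1225)n - 2187/1225) + (0)
Last nonzero remainder: (729/1225)n**2 - (1458/1225)n - 2187/1225. Dividing through by 729/1225 gives the monic gcd n**2 - 2n - 3.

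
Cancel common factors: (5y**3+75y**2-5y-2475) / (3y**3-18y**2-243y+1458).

(5y**2+30y-275)/(3y**2-45y+162)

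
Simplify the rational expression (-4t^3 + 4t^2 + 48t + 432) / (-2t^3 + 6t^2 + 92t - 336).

(2t^2 + 10t + 36)/(t^2 + 3t - 28)

Apply the Euclidean algorithm:
  -4t^3 + 4t^2 + 48t + 432 = (2)(-2t^3 + 6t^2 + 92t - 336) + (-8t^2 - 136t + 1104)
  -2t^3 + 6t^2 + 92t - 336 = ((1/4)t - 5)(-8t^2 - 136t + 1104) + (-864t + 5184)
  -8t^2 - 136t + 1104 = ((1/108)t + 23/108)(-864t + 5184) + (0)
Last nonzero remainder: -864t + 5184. Dividing through by -864 gives the monic gcd t - 6.
Cancel t - 6 from numerator and denominator to get the reduced form.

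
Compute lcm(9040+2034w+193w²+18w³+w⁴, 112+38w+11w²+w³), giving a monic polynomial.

126560+55596w+17844w²+2865w³+261w⁴+21w⁵+w⁶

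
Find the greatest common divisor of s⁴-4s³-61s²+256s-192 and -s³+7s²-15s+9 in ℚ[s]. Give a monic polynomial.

Repeated division with remainder:
  s⁴-4s³-61s²+256s-192 = (-s-3)(-s³+7s²-15s+9) + (-55s²+220s-165)
  -s³+7s²-15s+9 = ((1/55)s-3/55)(-55s²+220s-165) + (0)
Last nonzero remainder: -55s²+220s-165. Dividing through by -55 gives the monic gcd s²-4s+3.

s²-4s+3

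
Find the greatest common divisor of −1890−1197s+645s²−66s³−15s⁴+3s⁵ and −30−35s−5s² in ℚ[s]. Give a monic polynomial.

6+7s+s²

Euclidean algorithm in ℚ[s]:
  3s⁵−15s⁴−66s³+645s²−1197s−1890 = (−(3/5)s³+(36/5)s²−(168/5)s+63)(−5s²−35s−30) + (0)
Last nonzero remainder: −5s²−35s−30. Dividing through by −5 gives the monic gcd s²+7s+6.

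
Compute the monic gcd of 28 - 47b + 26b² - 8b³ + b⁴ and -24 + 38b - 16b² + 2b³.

4 - 5b + b²

Repeated division with remainder:
  b⁴ - 8b³ + 26b² - 47b + 28 = ((1/2)b)(2b³ - 16b² + 38b - 24) + (7b² - 35b + 28)
  2b³ - 16b² + 38b - 24 = ((2/7)b - 6/7)(7b² - 35b + 28) + (0)
Last nonzero remainder: 7b² - 35b + 28. Dividing through by 7 gives the monic gcd b² - 5b + 4.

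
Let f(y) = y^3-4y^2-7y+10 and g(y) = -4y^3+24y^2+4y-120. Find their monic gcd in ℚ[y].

y^2-3y-10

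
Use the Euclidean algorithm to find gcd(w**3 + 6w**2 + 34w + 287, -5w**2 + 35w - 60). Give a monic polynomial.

Apply the Euclidean algorithm:
  w**3 + 6w**2 + 34w + 287 = (-(1/5)w - 13/5)(-5w**2 + 35w - 60) + (113w + 131)
  -5w**2 + 35w - 60 = (-(5/113)w + 4610/12769)(113w + 131) + (-1370050/12769)
  113w + 131 = (-(1442897/1370050)w - 1672739/1370050)(-1370050/12769) + (0)
The last nonzero remainder is the constant -1370050/12769, so the polynomials are coprime and gcd = 1.

1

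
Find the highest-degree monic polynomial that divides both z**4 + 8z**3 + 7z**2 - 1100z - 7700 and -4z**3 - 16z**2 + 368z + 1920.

z - 10

Repeated division with remainder:
  z**4 + 8z**3 + 7z**2 - 1100z - 7700 = (-(1/4)z - 1)(-4z**3 - 16z**2 + 368z + 1920) + (83z**2 - 252z - 5780)
  -4z**3 - 16z**2 + 368z + 1920 = (-(4/83)z - 2336/6889)(83z**2 - 252z - 5780) + ((27520/6889)z - 275200/6889)
  83z**2 - 252z - 5780 = ((571787/27520)z + 1990921/13760)((27520/6889)z - 275200/6889) + (0)
Last nonzero remainder: (27520/6889)z - 275200/6889. Dividing through by 27520/6889 gives the monic gcd z - 10.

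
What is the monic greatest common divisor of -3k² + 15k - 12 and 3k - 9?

Repeated division with remainder:
  -3k² + 15k - 12 = (-k + 2)(3k - 9) + (6)
  3k - 9 = ((1/2)k - 3/2)(6) + (0)
The last nonzero remainder is the constant 6, so the polynomials are coprime and gcd = 1.

1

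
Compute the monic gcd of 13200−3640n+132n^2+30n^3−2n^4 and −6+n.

−6+n

Euclidean algorithm in ℚ[n]:
  −2n^4+30n^3+132n^2−3640n+13200 = (−2n^3+18n^2+240n−2200)(n−6) + (0)
The last nonzero remainder n−6 is already monic.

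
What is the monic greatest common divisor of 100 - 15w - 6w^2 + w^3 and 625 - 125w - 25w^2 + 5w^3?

25 - 10w + w^2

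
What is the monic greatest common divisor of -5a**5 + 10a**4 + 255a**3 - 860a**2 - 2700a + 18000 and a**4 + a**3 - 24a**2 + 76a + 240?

By polynomial division,
  -5a**5 + 10a**4 + 255a**3 - 860a**2 - 2700a + 18000 = (-5a + 15)(a**4 + a**3 - 24a**2 + 76a + 240) + (120a**3 - 120a**2 - 2640a + 14400)
  a**4 + a**3 - 24a**2 + 76a + 240 = ((1/120)a + 1/60)(120a**3 - 120a**2 - 2640a + 14400) + (0)
Last nonzero remainder: 120a**3 - 120a**2 - 2640a + 14400. Dividing through by 120 gives the monic gcd a**3 - a**2 - 22a + 120.

a**3 - a**2 - 22a + 120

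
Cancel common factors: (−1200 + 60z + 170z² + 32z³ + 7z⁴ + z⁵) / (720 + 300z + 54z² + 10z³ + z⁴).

(−10 + 3z + z²)/(6 + z)

Repeated division with remainder:
  z⁵ + 7z⁴ + 32z³ + 170z² + 60z − 1200 = (z − 3)(z⁴ + 10z³ + 54z² + 300z + 720) + (8z³ + 32z² + 240z + 960)
  z⁴ + 10z³ + 54z² + 300z + 720 = ((1/8)z + 3/4)(8z³ + 32z² + 240z + 960) + (0)
Last nonzero remainder: 8z³ + 32z² + 240z + 960. Dividing through by 8 gives the monic gcd z³ + 4z² + 30z + 120.
Cancel z³ + 4z² + 30z + 120 from numerator and denominator to get the reduced form.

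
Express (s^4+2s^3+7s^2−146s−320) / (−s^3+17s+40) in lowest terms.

(−s^3−7s^2−42s−64)/(s^2+5s+8)

Euclidean algorithm in ℚ[s]:
  s^4+2s^3+7s^2−146s−320 = (−s−2)(−s^3+17s+40) + (24s^2−72s−240)
  −s^3+17s+40 = (−(1/24)s−1/8)(24s^2−72s−240) + (−2s+10)
  24s^2−72s−240 = (−12s−24)(−2s+10) + (0)
Last nonzero remainder: −2s+10. Dividing through by −2 gives the monic gcd s−5.
Cancel s−5 from numerator and denominator to get the reduced form.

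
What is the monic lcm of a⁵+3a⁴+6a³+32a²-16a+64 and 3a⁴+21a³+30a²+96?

a⁶+7a⁵+18a⁴+56a³+112a²+256

Repeated division with remainder:
  a⁵+3a⁴+6a³+32a²-16a+64 = ((1/3)a-4/3)(3a⁴+21a³+30a²+96) + (24a³+72a²-48a+192)
  3a⁴+21a³+30a²+96 = ((1/8)a+1/2)(24a³+72a²-48a+192) + (0)
Last nonzero remainder: 24a³+72a²-48a+192. Dividing through by 24 gives the monic gcd a³+3a²-2a+8.
Then lcm(f, g) = f·g / gcd(f, g); expanding and making the result monic gives the answer.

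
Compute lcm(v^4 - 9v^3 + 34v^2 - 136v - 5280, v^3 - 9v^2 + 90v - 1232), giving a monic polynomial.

v^6 - 7v^5 + 128v^4 - 1076v^3 - 1744v^2 - 25792v - 591360

Repeated division with remainder:
  v^4 - 9v^3 + 34v^2 - 136v - 5280 = (v)(v^3 - 9v^2 + 90v - 1232) + (-56v^2 + 1096v - 5280)
  v^3 - 9v^2 + 90v - 1232 = (-(1/56)v - 37/196)(-56v^2 + 1096v - 5280) + ((9928/49)v - 109208/49)
  -56v^2 + 1096v - 5280 = (-(343/1241)v + 2940/1241)((9928/49)v - 109208/49) + (0)
Last nonzero remainder: (9928/49)v - 109208/49. Dividing through by 9928/49 gives the monic gcd v - 11.
Then lcm(f, g) = f·g / gcd(f, g); expanding and making the result monic gives the answer.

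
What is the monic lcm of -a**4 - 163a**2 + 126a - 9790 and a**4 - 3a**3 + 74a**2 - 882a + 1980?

Repeated division with remainder:
  -a**4 - 163a**2 + 126a - 9790 = (-1)(a**4 - 3a**3 + 74a**2 - 882a + 1980) + (-3a**3 - 89a**2 - 756a - 7810)
  a**4 - 3a**3 + 74a**2 - 882a + 1980 = (-(1/3)a + 98/9)(-3a**3 - 89a**2 - 756a - 7810) + ((7120/9)a**2 + (14240/3)a + 783200/9)
  -3a**3 - 89a**2 - 756a - 7810 = (-(27/7120)a - 639/7120)((7120/9)a**2 + (14240/3)a + 783200/9) + (0)
Last nonzero remainder: (7120/9)a**2 + (14240/3)a + 783200/9. Dividing through by 7120/9 gives the monic gcd a**2 + 6a + 110.
Then lcm(f, g) = f·g / gcd(f, g); expanding and making the result monic gives the answer.

a**6 - 9a**5 + 181a**4 - 1593a**3 + 13858a**2 - 90378a + 176220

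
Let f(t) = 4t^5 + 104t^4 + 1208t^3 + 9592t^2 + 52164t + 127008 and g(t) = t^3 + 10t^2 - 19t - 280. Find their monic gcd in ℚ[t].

t^2 + 15t + 56

Repeated division with remainder:
  4t^5 + 104t^4 + 1208t^3 + 9592t^2 + 52164t + 127008 = (4t^2 + 64t + 644)(t^3 + 10t^2 - 19t - 280) + (5488t^2 + 82320t + 307328)
  t^3 + 10t^2 - 19t - 280 = ((1/5488)t - 5/5488)(5488t^2 + 82320t + 307328) + (0)
Last nonzero remainder: 5488t^2 + 82320t + 307328. Dividing through by 5488 gives the monic gcd t^2 + 15t + 56.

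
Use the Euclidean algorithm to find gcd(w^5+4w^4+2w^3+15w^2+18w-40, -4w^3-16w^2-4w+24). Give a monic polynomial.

w^2+w-2

By polynomial division,
  w^5+4w^4+2w^3+15w^2+18w-40 = (-(1/4)w^2-1/4)(-4w^3-16w^2-4w+24) + (17w^2+17w-34)
  -4w^3-16w^2-4w+24 = (-(4/17)w-12/17)(17w^2+17w-34) + (0)
Last nonzero remainder: 17w^2+17w-34. Dividing through by 17 gives the monic gcd w^2+w-2.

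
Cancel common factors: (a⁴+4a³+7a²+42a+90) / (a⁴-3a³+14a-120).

By polynomial division,
  a⁴+4a³+7a²+42a+90 = (a⁴-3a³+14a-120) + (7a³+7a²+28a+210)
  a⁴-3a³+14a-120 = ((1/7)a-4/7)(7a³+7a²+28a+210) + (0)
Last nonzero remainder: 7a³+7a²+28a+210. Dividing through by 7 gives the monic gcd a³+a²+4a+30.
Cancel a³+a²+4a+30 from numerator and denominator to get the reduced form.

(a+3)/(a-4)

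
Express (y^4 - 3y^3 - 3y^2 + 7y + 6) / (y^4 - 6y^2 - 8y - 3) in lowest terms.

Repeated division with remainder:
  y^4 - 3y^3 - 3y^2 + 7y + 6 = (y^4 - 6y^2 - 8y - 3) + (-3y^3 + 3y^2 + 15y + 9)
  y^4 - 6y^2 - 8y - 3 = (-(1/3)y - 1/3)(-3y^3 + 3y^2 + 15y + 9) + (0)
Last nonzero remainder: -3y^3 + 3y^2 + 15y + 9. Dividing through by -3 gives the monic gcd y^3 - y^2 - 5y - 3.
Cancel y^3 - y^2 - 5y - 3 from numerator and denominator to get the reduced form.

(y - 2)/(y + 1)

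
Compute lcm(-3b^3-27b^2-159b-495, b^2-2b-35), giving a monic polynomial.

By polynomial division,
  -3b^3-27b^2-159b-495 = (-3b-33)(b^2-2b-35) + (-330b-1650)
  b^2-2b-35 = (-(1/330)b+7/330)(-330b-1650) + (0)
Last nonzero remainder: -330b-1650. Dividing through by -330 gives the monic gcd b+5.
Then lcm(f, g) = f·g / gcd(f, g); expanding and making the result monic gives the answer.

b^4+2b^3-10b^2-206b-1155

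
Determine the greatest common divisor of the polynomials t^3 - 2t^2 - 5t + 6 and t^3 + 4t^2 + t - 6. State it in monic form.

Repeated division with remainder:
  t^3 - 2t^2 - 5t + 6 = (t^3 + 4t^2 + t - 6) + (-6t^2 - 6t + 12)
  t^3 + 4t^2 + t - 6 = (-(1/6)t - 1/2)(-6t^2 - 6t + 12) + (0)
Last nonzero remainder: -6t^2 - 6t + 12. Dividing through by -6 gives the monic gcd t^2 + t - 2.

t^2 + t - 2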